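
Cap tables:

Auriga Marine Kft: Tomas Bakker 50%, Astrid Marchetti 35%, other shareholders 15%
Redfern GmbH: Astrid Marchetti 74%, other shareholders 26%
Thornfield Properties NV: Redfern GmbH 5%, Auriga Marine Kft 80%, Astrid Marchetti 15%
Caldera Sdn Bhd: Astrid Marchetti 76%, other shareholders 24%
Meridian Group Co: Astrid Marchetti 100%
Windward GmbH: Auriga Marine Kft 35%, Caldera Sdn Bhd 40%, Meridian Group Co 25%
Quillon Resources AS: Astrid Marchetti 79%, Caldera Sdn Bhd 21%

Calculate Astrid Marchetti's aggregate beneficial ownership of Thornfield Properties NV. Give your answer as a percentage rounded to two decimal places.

Astrid reaches Thornfield along 3 paths.
Via Redfern: 74% × 5% = 3.7%.
Via Auriga: 35% × 80% = 28%.
Direct stake: 15% = 15%.
Total: 3.7% + 28% + 15% = 46.7%.
Rounded: 46.70%.

46.70%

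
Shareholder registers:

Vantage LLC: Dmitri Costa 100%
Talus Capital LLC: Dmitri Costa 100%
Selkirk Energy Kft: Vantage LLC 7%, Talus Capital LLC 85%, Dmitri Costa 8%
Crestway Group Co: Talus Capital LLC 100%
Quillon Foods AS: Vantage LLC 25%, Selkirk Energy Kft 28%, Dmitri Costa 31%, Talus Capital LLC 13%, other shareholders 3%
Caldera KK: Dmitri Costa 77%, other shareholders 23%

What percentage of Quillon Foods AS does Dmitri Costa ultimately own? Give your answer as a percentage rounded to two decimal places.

97.00%

Dmitri reaches Quillon along 6 paths.
Via Vantage: 100% × 25% = 25%.
Via Vantage → Selkirk: 100% × 7% × 28% = 1.96%.
Via Talus → Selkirk: 100% × 85% × 28% = 23.8%.
Via Selkirk: 8% × 28% = 2.24%.
Direct stake: 31% = 31%.
Via Talus: 100% × 13% = 13%.
Total: 25% + 1.96% + 23.8% + 2.24% + 31% + 13% = 97%.
Rounded: 97.00%.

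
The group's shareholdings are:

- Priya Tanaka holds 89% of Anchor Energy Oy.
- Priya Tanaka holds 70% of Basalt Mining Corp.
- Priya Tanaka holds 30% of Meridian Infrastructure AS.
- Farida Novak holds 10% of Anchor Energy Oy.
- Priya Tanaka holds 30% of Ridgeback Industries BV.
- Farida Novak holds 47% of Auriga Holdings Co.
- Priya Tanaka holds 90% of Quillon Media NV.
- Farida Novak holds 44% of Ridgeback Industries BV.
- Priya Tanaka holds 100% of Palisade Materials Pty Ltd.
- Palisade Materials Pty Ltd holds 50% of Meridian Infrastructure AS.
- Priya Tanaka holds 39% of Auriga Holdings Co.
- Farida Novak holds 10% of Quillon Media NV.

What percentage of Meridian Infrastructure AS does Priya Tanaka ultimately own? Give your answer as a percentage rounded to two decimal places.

80.00%

Priya reaches Meridian along 2 paths.
Via Palisade: 100% × 50% = 50%.
Direct stake: 30% = 30%.
Total: 50% + 30% = 80%.
Rounded: 80.00%.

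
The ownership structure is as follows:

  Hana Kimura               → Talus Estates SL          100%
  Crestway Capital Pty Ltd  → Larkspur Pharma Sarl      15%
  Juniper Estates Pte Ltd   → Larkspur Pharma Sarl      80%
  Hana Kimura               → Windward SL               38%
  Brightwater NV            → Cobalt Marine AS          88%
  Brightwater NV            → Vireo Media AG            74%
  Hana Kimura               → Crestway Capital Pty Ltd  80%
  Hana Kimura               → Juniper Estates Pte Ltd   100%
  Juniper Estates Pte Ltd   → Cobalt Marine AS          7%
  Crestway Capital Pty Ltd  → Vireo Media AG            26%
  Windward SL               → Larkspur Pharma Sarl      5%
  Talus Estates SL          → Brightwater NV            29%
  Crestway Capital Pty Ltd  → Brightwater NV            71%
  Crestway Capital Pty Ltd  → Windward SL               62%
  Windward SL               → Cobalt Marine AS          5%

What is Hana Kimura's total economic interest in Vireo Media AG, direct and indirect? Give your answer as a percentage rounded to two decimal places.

84.29%

Hana reaches Vireo along 3 paths.
Via Talus → Brightwater: 100% × 29% × 74% = 21.46%.
Via Crestway → Brightwater: 80% × 71% × 74% = 42.032%.
Via Crestway: 80% × 26% = 20.8%.
Total: 21.46% + 42.032% + 20.8% = 84.292%.
Rounded: 84.29%.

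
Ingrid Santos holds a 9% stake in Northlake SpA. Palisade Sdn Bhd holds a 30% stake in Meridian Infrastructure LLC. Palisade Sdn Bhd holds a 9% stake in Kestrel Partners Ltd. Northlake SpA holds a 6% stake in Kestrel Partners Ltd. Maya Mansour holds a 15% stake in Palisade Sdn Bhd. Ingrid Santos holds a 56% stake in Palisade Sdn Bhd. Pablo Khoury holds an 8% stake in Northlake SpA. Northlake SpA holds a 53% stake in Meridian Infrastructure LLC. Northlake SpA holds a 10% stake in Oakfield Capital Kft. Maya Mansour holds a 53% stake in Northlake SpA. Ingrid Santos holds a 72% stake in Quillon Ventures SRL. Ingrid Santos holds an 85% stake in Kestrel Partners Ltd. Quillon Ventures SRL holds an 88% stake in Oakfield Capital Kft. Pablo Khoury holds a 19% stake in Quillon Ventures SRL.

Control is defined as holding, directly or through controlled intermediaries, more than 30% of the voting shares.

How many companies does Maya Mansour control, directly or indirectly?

2

Maya holds 53% of Northlake, so Maya controls Northlake.
Northlake holds 53% of Meridian, so Maya controls Meridian.
No other company's threshold is met.
Maya controls 2 companies.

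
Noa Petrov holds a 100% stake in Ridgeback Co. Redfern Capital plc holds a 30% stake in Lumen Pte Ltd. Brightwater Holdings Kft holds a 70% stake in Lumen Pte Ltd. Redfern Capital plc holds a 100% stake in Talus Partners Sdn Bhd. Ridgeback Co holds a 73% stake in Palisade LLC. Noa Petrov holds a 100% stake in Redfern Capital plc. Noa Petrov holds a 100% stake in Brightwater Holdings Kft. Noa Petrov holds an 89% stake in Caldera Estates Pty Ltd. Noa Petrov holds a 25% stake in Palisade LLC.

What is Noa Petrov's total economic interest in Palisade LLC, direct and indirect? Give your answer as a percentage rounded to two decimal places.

Noa reaches Palisade along 2 paths.
Via Ridgeback: 100% × 73% = 73%.
Direct stake: 25% = 25%.
Total: 73% + 25% = 98%.
Rounded: 98.00%.

98.00%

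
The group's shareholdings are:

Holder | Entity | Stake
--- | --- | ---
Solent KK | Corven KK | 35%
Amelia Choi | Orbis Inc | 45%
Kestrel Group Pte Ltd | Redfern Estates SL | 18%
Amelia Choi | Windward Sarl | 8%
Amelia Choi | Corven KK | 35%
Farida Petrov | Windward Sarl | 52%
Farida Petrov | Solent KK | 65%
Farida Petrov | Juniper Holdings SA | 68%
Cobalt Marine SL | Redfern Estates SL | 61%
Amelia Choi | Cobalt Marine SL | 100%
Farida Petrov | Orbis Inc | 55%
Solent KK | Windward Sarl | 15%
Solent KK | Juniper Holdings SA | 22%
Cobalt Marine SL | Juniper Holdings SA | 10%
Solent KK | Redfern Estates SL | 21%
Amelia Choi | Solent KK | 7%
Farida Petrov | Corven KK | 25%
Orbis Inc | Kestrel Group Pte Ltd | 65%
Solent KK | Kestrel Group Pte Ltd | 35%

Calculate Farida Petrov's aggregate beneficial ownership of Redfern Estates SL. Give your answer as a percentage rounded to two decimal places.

Farida reaches Redfern along 3 paths.
Via Solent: 65% × 21% = 13.65%.
Via Orbis → Kestrel: 55% × 65% × 18% = 6.435%.
Via Solent → Kestrel: 65% × 35% × 18% = 4.095%.
Total: 13.65% + 6.435% + 4.095% = 24.18%.

24.18%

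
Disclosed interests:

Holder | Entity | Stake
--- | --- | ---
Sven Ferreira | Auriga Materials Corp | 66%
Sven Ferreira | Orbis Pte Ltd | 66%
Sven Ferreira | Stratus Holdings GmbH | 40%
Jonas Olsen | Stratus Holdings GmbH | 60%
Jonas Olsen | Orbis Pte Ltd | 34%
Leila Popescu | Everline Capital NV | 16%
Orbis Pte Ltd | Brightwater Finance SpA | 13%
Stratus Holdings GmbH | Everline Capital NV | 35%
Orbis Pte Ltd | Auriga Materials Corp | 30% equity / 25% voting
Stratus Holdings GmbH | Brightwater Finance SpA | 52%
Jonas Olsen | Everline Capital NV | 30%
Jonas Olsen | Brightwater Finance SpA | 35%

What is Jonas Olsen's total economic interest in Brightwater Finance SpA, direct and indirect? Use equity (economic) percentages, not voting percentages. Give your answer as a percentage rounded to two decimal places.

Jonas reaches Brightwater along 3 paths.
Via Orbis: 34% × 13% = 4.42%.
Via Stratus: 60% × 52% = 31.2%.
Direct stake: 35% = 35%.
Total: 4.42% + 31.2% + 35% = 70.62%.

70.62%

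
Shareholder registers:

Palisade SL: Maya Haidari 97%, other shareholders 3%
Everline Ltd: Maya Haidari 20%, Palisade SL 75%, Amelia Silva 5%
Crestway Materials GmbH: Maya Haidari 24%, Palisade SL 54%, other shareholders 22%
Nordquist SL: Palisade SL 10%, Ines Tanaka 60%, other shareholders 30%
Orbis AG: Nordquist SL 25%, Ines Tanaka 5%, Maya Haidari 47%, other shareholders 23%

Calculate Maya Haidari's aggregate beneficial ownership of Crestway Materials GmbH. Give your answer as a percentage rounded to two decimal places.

Maya reaches Crestway along 2 paths.
Direct stake: 24% = 24%.
Via Palisade: 97% × 54% = 52.38%.
Total: 24% + 52.38% = 76.38%.

76.38%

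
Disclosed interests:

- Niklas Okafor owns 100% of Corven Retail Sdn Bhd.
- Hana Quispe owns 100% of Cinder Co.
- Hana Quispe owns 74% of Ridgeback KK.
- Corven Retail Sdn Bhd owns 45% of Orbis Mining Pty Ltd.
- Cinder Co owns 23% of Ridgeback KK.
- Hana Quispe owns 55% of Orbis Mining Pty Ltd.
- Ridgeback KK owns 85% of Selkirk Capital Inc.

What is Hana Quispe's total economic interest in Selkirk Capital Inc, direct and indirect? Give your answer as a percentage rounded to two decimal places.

82.45%

Hana reaches Selkirk along 2 paths.
Via Ridgeback: 74% × 85% = 62.9%.
Via Cinder → Ridgeback: 100% × 23% × 85% = 19.55%.
Total: 62.9% + 19.55% = 82.45%.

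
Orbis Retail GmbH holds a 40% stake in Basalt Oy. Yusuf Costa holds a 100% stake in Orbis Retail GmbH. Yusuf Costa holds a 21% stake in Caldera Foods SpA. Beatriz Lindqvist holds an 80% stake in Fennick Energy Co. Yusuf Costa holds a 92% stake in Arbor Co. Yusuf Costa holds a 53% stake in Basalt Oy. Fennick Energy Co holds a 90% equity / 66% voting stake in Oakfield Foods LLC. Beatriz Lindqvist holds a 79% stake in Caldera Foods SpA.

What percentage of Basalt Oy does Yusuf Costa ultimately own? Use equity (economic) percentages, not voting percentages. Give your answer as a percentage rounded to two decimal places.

93.00%

Yusuf reaches Basalt along 2 paths.
Via Orbis: 100% × 40% = 40%.
Direct stake: 53% = 53%.
Total: 40% + 53% = 93%.
Rounded: 93.00%.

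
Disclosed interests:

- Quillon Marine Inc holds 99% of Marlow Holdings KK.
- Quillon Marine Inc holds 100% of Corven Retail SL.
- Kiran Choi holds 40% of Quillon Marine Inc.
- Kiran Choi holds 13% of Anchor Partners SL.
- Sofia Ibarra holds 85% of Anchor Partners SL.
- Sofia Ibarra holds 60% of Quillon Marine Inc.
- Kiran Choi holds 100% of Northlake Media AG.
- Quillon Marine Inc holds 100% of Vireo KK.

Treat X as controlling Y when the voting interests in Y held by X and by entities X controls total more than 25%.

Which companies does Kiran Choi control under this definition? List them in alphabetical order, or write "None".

Kiran holds 40% of Quillon, so Kiran controls Quillon.
Quillon holds 100% of Vireo, so Kiran controls Vireo.
Quillon holds 99% of Marlow, so Kiran controls Marlow.
Kiran holds 100% of Northlake, so Kiran controls Northlake.
Quillon holds 100% of Corven, so Kiran controls Corven.
No other company's threshold is met.

Corven Retail SL, Marlow Holdings KK, Northlake Media AG, Quillon Marine Inc, Vireo KK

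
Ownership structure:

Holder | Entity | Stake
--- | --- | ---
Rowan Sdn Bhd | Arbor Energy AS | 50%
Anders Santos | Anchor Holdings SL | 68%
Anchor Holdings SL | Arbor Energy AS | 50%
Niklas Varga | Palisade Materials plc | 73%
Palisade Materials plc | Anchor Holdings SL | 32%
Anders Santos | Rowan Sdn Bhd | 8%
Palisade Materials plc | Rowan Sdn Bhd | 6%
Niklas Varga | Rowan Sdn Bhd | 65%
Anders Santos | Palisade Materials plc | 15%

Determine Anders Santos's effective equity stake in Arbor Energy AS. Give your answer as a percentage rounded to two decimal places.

40.85%

Anders reaches Arbor along 4 paths.
Via Palisade → Rowan: 15% × 6% × 50% = 0.45%.
Via Rowan: 8% × 50% = 4%.
Via Palisade → Anchor: 15% × 32% × 50% = 2.4%.
Via Anchor: 68% × 50% = 34%.
Total: 0.45% + 4% + 2.4% + 34% = 40.85%.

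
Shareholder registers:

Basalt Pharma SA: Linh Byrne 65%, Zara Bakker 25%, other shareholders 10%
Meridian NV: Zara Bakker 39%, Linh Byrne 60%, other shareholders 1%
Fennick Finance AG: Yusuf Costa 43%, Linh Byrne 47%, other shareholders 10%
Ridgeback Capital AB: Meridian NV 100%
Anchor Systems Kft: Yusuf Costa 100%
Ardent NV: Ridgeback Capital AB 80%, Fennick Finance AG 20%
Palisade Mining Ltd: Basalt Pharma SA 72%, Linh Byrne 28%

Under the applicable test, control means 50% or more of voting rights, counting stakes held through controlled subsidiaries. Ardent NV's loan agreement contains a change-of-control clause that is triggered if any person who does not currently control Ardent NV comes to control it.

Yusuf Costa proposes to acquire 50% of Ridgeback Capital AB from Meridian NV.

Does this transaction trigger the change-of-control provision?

The purchase adds only to Yusuf's holdings (Meridian's stake shrinks), so Yusuf is the only person who could newly come to control Ardent.
Yusuf holds 100% of Anchor, so Yusuf controls Anchor.
Neither Yusuf nor any entity Yusuf controls holds any voting interest in Ardent.
So before the transaction, Yusuf does not control Ardent.
After the purchase, Yusuf holds 50% of Ridgeback directly, and Meridian's stake falls to 50%.
Yusuf holds 50% of Ridgeback, so Yusuf controls Ridgeback.
Ridgeback holds 80% of Ardent, so Yusuf controls Ardent.
Yusuf did not control Ardent before and does after, so the clause is triggered.

Yes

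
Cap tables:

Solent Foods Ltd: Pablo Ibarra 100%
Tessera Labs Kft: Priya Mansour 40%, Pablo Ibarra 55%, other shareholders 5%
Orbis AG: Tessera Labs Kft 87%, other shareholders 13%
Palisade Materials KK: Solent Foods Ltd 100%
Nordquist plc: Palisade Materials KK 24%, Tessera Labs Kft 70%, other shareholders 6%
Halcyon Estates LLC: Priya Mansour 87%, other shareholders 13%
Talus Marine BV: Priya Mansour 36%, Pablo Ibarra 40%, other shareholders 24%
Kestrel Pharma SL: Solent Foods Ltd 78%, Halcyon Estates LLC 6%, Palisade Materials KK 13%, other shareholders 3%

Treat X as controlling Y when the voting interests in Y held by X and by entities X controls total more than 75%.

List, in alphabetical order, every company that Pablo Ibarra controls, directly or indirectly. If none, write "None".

Kestrel Pharma SL, Palisade Materials KK, Solent Foods Ltd

Pablo holds 100% of Solent, so Pablo controls Solent.
Solent holds 100% of Palisade, so Pablo controls Palisade.
Solent and Palisade together hold 78% + 13% = 91% of Kestrel, so Pablo controls Kestrel.
No other company's threshold is met.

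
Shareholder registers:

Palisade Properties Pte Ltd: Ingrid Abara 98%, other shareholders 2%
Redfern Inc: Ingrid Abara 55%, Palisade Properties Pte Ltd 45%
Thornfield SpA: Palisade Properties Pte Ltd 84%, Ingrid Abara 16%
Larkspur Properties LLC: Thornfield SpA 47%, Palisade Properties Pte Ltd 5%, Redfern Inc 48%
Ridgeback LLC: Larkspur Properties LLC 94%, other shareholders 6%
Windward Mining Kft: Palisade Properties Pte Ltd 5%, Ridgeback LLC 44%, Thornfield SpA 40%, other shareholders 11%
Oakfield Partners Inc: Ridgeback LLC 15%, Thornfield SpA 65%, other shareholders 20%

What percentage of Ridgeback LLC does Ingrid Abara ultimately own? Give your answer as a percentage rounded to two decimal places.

92.76%

Ingrid reaches Ridgeback along 5 paths.
Via Palisade → Thornfield → Larkspur: 98% × 84% × 47% × 94% = 36.368976%.
Via Thornfield → Larkspur: 16% × 47% × 94% = 7.0688%.
Via Palisade → Larkspur: 98% × 5% × 94% = 4.606%.
Via Redfern → Larkspur: 55% × 48% × 94% = 24.816%.
Via Palisade → Redfern → Larkspur: 98% × 45% × 48% × 94% = 19.89792%.
Total: 36.368976% + 7.0688% + 4.606% + 24.816% + 19.89792% = 92.757696%.
Rounded: 92.76%.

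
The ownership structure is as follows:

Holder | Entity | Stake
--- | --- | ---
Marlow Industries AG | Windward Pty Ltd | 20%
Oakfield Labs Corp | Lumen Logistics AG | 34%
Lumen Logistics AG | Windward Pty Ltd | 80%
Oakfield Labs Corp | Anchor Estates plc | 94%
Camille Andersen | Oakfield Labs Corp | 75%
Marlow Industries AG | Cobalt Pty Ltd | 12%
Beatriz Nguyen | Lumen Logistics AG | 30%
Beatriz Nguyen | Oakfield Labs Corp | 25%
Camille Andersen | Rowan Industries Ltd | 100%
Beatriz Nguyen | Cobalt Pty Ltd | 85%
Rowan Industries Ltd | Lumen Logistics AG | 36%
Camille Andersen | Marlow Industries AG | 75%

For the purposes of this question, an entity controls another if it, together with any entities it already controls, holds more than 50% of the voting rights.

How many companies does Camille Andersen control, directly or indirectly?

6

Camille holds 75% of Oakfield, so Camille controls Oakfield.
Camille holds 100% of Rowan, so Camille controls Rowan.
Camille holds 75% of Marlow, so Camille controls Marlow.
Rowan and Oakfield together hold 36% + 34% = 70% of Lumen, so Camille controls Lumen.
Oakfield holds 94% of Anchor, so Camille controls Anchor.
Lumen and Marlow together hold 80% + 20% = 100% of Windward, so Camille controls Windward.
No other company's threshold is met.
Camille controls 6 companies.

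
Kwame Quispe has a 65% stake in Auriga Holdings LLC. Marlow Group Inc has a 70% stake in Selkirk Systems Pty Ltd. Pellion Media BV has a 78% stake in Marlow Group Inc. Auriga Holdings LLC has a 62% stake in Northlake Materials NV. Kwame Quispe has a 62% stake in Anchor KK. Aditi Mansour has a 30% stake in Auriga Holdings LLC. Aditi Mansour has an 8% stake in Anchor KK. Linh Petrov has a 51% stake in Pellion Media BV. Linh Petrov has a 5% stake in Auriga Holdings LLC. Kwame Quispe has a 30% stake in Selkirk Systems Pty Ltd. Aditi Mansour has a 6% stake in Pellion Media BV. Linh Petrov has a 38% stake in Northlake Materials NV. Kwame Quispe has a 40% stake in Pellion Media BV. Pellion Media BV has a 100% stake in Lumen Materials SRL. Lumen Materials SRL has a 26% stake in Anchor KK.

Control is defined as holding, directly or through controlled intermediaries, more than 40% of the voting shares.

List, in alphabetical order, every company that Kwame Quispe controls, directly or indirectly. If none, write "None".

Kwame holds 65% of Auriga, so Kwame controls Auriga.
Kwame holds 62% of Anchor, so Kwame controls Anchor.
Auriga holds 62% of Northlake, so Kwame controls Northlake.
No other company's threshold is met.

Anchor KK, Auriga Holdings LLC, Northlake Materials NV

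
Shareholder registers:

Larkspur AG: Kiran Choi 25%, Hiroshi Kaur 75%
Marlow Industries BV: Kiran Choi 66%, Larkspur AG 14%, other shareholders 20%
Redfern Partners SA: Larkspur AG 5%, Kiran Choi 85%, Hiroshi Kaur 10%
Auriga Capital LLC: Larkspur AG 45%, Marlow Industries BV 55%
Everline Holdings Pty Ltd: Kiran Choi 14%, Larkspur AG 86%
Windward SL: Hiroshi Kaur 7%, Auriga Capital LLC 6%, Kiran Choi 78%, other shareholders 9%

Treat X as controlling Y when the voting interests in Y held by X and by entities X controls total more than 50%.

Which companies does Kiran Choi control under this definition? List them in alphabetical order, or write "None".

Auriga Capital LLC, Marlow Industries BV, Redfern Partners SA, Windward SL

Kiran holds 66% of Marlow, so Kiran controls Marlow.
Kiran holds 85% of Redfern, so Kiran controls Redfern.
Marlow holds 55% of Auriga, so Kiran controls Auriga.
Auriga and Kiran together hold 6% + 78% = 84% of Windward, so Kiran controls Windward.
No other company's threshold is met.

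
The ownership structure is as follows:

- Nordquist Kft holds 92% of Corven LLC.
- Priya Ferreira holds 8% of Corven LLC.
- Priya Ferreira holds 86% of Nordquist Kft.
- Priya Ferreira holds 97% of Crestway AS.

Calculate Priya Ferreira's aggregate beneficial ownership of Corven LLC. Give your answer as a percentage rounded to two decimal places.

Priya reaches Corven along 2 paths.
Direct stake: 8% = 8%.
Via Nordquist: 86% × 92% = 79.12%.
Total: 8% + 79.12% = 87.12%.

87.12%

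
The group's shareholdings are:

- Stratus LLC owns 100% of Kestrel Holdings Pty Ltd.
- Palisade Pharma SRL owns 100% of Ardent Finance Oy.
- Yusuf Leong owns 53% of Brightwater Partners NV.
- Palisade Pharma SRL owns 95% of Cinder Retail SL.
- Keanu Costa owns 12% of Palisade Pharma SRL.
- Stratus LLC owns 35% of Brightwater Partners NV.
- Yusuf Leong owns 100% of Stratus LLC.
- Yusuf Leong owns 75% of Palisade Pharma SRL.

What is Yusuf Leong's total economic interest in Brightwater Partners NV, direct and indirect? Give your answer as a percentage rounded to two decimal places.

88.00%

Yusuf reaches Brightwater along 2 paths.
Direct stake: 53% = 53%.
Via Stratus: 100% × 35% = 35%.
Total: 53% + 35% = 88%.
Rounded: 88.00%.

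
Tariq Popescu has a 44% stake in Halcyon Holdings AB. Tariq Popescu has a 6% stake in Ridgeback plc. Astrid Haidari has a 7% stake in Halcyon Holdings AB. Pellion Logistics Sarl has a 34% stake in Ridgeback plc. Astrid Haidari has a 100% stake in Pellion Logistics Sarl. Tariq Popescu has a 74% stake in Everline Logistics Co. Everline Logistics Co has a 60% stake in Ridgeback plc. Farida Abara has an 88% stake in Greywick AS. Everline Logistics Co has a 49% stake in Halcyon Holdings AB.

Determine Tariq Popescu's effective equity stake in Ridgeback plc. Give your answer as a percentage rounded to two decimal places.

Tariq reaches Ridgeback along 2 paths.
Via Everline: 74% × 60% = 44.4%.
Direct stake: 6% = 6%.
Total: 44.4% + 6% = 50.4%.
Rounded: 50.40%.

50.40%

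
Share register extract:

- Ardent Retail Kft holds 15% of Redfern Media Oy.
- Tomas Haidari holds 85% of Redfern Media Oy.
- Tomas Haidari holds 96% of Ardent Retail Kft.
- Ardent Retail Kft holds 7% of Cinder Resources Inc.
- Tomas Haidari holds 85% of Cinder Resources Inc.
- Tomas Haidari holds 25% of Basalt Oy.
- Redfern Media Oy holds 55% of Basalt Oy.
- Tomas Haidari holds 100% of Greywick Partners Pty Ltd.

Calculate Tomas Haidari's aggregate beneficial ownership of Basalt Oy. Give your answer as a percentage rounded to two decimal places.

Tomas reaches Basalt along 3 paths.
Via Redfern: 85% × 55% = 46.75%.
Via Ardent → Redfern: 96% × 15% × 55% = 7.92%.
Direct stake: 25% = 25%.
Total: 46.75% + 7.92% + 25% = 79.67%.

79.67%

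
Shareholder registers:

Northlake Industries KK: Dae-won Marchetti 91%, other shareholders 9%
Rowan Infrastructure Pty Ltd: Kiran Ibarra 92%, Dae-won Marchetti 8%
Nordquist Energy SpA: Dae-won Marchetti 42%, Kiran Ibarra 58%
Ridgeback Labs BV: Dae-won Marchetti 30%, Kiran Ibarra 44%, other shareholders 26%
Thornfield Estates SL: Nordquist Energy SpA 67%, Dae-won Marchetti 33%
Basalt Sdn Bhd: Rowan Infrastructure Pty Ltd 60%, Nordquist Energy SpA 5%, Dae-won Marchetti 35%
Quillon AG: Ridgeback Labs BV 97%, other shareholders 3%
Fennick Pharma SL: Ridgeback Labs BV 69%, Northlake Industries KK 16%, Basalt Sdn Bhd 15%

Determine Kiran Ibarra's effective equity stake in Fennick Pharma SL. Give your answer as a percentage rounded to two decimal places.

Kiran reaches Fennick along 3 paths.
Via Ridgeback: 44% × 69% = 30.36%.
Via Rowan → Basalt: 92% × 60% × 15% = 8.28%.
Via Nordquist → Basalt: 58% × 5% × 15% = 0.435%.
Total: 30.36% + 8.28% + 0.435% = 39.075%.
Rounded: 39.08%.

39.08%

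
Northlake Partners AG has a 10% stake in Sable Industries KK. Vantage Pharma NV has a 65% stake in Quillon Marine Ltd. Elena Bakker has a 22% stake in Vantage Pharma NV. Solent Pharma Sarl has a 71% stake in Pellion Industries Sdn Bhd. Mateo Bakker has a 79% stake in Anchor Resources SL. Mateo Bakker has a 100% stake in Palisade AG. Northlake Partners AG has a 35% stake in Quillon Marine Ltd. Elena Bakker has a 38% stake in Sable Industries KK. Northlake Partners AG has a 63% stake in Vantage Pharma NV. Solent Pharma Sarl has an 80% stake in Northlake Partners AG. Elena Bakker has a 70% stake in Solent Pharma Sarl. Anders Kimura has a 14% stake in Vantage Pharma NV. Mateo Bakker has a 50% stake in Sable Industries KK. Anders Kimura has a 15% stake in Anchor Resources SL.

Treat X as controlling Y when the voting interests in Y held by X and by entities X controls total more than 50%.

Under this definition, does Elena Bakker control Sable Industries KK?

No

Elena holds 70% of Solent, so Elena controls Solent.
Solent holds 71% of Pellion, so Elena controls Pellion.
Solent holds 80% of Northlake, so Elena controls Northlake.
Northlake and Elena together hold 63% + 22% = 85% of Vantage, so Elena controls Vantage.
Northlake and Vantage together hold 35% + 65% = 100% of Quillon, so Elena controls Quillon.
In Sable, Elena's side holds only 10% + 38% = 48%, not > 50%.
So Elena does not control Sable.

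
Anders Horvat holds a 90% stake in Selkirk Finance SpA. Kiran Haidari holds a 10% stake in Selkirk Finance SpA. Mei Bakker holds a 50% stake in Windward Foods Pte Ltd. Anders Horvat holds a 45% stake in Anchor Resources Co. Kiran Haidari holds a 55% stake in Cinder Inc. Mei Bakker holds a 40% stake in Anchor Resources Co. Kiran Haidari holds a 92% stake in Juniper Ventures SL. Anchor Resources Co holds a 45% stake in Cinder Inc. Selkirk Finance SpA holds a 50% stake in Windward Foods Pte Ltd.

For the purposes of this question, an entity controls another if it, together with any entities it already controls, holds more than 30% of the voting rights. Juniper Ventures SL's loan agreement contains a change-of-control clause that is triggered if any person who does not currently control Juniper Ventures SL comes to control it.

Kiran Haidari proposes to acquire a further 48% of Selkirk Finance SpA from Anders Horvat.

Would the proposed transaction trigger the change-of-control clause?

No

The purchase adds only to Kiran's holdings (Anders's stake shrinks), so Kiran is the only person who could newly come to control Juniper.
Kiran holds 92% of Juniper, so Kiran controls Juniper.
So Kiran already controls Juniper before the transaction.
After the purchase, Kiran's direct stake in Selkirk rises to 10% + 48% = 58%, and Anders's stake falls to 42%.
Kiran controlled Juniper already, so this is not a new person acquiring control; every other person's position is unchanged or reduced.
No new person acquires control, so the clause is not triggered.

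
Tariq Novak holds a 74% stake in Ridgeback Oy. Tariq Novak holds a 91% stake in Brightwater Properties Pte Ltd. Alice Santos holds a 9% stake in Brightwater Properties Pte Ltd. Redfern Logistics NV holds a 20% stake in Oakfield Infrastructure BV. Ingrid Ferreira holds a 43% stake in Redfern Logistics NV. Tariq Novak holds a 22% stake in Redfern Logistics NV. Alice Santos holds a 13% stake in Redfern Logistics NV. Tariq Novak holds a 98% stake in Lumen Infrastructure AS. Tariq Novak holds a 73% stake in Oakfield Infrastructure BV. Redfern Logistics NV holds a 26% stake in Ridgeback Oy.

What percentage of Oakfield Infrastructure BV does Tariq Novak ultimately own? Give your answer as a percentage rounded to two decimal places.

77.40%

Tariq reaches Oakfield along 2 paths.
Direct stake: 73% = 73%.
Via Redfern: 22% × 20% = 4.4%.
Total: 73% + 4.4% = 77.4%.
Rounded: 77.40%.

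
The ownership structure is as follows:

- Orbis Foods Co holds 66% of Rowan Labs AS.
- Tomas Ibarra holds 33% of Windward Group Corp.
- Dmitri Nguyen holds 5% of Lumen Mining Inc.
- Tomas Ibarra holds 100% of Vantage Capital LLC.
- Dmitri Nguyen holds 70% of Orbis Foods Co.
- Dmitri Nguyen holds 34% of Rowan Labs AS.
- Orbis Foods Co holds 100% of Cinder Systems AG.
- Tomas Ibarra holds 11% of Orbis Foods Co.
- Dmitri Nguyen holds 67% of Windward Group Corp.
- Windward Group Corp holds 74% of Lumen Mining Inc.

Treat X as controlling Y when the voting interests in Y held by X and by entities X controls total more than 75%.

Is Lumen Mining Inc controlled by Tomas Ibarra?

Tomas holds 100% of Vantage, so Tomas controls Vantage.
Neither Tomas nor any entity Tomas controls holds any voting interest in Lumen.
So Tomas does not control Lumen.

No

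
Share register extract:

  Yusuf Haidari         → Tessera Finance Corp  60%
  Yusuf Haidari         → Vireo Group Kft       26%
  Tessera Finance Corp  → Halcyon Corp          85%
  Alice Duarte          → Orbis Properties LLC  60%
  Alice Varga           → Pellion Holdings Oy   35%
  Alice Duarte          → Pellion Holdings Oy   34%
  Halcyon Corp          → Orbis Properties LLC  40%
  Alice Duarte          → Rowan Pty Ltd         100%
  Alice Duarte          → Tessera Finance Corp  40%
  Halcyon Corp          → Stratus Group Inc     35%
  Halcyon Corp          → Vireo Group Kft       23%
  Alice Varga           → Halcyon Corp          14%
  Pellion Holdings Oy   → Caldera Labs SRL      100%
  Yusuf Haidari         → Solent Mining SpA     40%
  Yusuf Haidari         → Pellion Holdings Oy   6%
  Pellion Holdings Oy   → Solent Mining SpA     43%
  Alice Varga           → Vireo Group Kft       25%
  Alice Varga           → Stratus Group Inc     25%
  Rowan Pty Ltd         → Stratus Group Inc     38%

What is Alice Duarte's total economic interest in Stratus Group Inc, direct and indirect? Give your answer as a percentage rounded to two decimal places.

Alice Duarte reaches Stratus along 2 paths.
Via Tessera → Halcyon: 40% × 85% × 35% = 11.9%.
Via Rowan: 100% × 38% = 38%.
Total: 11.9% + 38% = 49.9%.
Rounded: 49.90%.

49.90%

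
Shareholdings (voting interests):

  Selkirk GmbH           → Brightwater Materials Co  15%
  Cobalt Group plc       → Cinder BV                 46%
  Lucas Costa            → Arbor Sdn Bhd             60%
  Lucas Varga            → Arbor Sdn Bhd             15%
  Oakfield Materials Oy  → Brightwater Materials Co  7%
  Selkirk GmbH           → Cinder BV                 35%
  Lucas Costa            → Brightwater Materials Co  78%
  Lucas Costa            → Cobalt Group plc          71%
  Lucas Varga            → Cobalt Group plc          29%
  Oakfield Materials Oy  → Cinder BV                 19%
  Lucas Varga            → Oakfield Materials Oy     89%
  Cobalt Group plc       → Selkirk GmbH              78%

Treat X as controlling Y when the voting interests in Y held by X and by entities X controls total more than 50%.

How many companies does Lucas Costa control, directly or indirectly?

5

Lucas Costa holds 60% of Arbor, so Lucas Costa controls Arbor.
Lucas Costa holds 71% of Cobalt, so Lucas Costa controls Cobalt.
Cobalt holds 78% of Selkirk, so Lucas Costa controls Selkirk.
Selkirk and Cobalt together hold 35% + 46% = 81% of Cinder, so Lucas Costa controls Cinder.
Lucas Costa and Selkirk together hold 78% + 15% = 93% of Brightwater, so Lucas Costa controls Brightwater.
No other company's threshold is met.
Lucas Costa controls 5 companies.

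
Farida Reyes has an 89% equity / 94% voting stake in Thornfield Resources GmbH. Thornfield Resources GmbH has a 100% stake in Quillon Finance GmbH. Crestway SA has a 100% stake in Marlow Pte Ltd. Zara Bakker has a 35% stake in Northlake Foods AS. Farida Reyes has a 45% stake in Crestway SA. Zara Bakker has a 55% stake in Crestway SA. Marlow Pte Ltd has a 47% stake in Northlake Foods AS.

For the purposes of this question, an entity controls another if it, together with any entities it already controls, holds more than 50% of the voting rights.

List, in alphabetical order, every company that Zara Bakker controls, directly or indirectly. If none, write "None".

Zara holds 55% of Crestway, so Zara controls Crestway.
Crestway holds 100% of Marlow, so Zara controls Marlow.
Zara and Marlow together hold 35% + 47% = 82% of Northlake, so Zara controls Northlake.
No other company's threshold is met.

Crestway SA, Marlow Pte Ltd, Northlake Foods AS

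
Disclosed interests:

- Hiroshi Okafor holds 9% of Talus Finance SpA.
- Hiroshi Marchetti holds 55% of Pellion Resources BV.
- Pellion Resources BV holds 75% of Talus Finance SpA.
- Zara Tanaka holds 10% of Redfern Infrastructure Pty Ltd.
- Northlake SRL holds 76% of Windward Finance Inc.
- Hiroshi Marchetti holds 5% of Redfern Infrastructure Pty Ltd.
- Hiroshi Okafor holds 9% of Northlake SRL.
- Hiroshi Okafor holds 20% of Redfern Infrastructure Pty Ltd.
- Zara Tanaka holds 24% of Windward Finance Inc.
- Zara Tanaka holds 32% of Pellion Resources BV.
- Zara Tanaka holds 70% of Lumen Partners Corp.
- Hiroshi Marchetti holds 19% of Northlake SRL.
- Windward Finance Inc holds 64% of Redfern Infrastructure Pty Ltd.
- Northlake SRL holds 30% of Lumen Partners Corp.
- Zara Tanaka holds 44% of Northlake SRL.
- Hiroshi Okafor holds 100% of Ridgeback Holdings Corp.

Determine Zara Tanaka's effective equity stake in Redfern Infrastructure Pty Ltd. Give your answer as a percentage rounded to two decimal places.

46.76%

Zara reaches Redfern along 3 paths.
Direct stake: 10% = 10%.
Via Northlake → Windward: 44% × 76% × 64% = 21.4016%.
Via Windward: 24% × 64% = 15.36%.
Total: 10% + 21.4016% + 15.36% = 46.7616%.
Rounded: 46.76%.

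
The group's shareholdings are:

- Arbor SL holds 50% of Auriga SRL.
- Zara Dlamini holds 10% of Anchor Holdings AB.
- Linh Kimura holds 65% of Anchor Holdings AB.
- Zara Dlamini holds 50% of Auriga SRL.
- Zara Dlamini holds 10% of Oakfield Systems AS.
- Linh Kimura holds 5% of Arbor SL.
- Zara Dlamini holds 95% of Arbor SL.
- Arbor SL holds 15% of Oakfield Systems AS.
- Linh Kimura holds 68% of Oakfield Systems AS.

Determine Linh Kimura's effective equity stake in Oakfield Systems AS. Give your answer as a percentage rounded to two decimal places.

Linh reaches Oakfield along 2 paths.
Direct stake: 68% = 68%.
Via Arbor: 5% × 15% = 0.75%.
Total: 68% + 0.75% = 68.75%.

68.75%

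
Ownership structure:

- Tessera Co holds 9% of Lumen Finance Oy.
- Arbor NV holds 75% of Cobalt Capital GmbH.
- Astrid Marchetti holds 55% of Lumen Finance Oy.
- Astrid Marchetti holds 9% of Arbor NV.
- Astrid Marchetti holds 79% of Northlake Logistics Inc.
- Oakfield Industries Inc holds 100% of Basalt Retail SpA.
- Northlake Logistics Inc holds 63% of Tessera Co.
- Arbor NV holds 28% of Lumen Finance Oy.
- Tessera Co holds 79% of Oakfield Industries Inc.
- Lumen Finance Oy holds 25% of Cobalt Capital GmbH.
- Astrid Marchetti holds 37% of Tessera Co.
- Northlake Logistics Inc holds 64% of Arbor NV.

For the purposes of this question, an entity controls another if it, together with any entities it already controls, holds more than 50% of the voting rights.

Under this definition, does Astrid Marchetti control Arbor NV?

Yes

Astrid holds 79% of Northlake, so Astrid controls Northlake.
Astrid and Northlake together hold 9% + 64% = 73% of Arbor, so Astrid controls Arbor.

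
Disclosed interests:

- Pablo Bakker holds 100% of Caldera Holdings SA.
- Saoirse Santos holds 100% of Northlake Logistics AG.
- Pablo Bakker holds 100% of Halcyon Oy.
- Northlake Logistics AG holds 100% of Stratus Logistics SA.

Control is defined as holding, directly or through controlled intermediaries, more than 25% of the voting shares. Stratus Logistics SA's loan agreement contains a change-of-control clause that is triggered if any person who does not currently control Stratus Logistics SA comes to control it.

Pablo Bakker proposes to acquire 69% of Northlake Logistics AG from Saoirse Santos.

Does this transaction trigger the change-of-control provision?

Yes

The purchase adds only to Pablo's holdings (Saoirse's stake shrinks), so Pablo is the only person who could newly come to control Stratus.
Pablo holds 100% of Caldera, so Pablo controls Caldera.
Pablo holds 100% of Halcyon, so Pablo controls Halcyon.
Neither Pablo nor any entity Pablo controls holds any voting interest in Stratus.
So before the transaction, Pablo does not control Stratus.
After the purchase, Pablo holds 69% of Northlake directly, and Saoirse's stake falls to 31%.
Pablo holds 69% of Northlake, so Pablo controls Northlake.
Northlake holds 100% of Stratus, so Pablo controls Stratus.
Pablo did not control Stratus before and does after, so the clause is triggered.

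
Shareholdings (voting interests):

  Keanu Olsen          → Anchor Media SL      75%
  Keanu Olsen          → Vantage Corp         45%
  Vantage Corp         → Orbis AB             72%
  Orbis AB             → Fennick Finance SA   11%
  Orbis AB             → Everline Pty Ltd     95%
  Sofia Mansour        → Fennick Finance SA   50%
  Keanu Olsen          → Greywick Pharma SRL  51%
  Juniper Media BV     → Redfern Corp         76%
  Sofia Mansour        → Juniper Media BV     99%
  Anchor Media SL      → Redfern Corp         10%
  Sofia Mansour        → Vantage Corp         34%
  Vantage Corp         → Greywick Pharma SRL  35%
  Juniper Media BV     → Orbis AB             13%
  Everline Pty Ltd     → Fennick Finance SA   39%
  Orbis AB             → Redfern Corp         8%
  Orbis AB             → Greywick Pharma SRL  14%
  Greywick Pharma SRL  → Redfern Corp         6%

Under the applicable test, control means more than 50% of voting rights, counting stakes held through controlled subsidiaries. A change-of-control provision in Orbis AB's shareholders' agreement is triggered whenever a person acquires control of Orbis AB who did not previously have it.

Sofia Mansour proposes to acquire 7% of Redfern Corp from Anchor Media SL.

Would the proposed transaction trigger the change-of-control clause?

The purchase adds only to Sofia's holdings (Anchor's stake shrinks), so Sofia is the only person who could newly come to control Orbis.
Sofia holds 99% of Juniper, so Sofia controls Juniper.
Juniper holds 76% of Redfern, so Sofia controls Redfern.
In Orbis, Sofia's side holds only 13%, not > 50%.
So before the transaction, Sofia does not control Orbis.
After the purchase, Sofia holds 7% of Redfern directly, and Anchor's stake falls to 3%.
Juniper and Sofia together hold 76% + 7% = 83% of Redfern, so Sofia controls Redfern.
After the transaction, Sofia's side holds 13% of Orbis, not > 50%, so Sofia still does not control Orbis.
No new person acquires control, so the clause is not triggered.

No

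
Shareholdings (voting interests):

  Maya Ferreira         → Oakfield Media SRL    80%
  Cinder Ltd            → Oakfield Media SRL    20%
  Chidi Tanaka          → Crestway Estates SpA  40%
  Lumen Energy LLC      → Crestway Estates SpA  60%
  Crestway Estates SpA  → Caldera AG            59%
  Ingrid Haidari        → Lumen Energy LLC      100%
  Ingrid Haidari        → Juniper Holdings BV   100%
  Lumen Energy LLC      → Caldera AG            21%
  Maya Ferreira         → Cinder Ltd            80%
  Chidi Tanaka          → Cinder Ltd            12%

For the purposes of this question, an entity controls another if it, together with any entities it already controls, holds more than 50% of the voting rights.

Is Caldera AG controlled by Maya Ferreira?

No

Maya holds 80% of Cinder, so Maya controls Cinder.
Cinder and Maya together hold 20% + 80% = 100% of Oakfield, so Maya controls Oakfield.
Neither Maya nor any entity Maya controls holds any voting interest in Caldera.
So Maya does not control Caldera.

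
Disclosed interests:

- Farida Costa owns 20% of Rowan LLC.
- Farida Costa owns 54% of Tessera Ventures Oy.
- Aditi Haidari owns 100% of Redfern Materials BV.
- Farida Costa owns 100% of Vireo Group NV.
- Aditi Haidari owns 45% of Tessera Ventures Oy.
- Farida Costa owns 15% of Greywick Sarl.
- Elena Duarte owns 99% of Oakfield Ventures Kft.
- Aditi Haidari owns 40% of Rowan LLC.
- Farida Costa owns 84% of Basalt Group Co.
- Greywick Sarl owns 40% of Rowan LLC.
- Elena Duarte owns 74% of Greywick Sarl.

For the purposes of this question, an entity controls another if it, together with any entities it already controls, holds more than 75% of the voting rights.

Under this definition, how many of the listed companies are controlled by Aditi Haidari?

1

Aditi holds 100% of Redfern, so Aditi controls Redfern.
No other company's threshold is met.
Aditi controls 1 company.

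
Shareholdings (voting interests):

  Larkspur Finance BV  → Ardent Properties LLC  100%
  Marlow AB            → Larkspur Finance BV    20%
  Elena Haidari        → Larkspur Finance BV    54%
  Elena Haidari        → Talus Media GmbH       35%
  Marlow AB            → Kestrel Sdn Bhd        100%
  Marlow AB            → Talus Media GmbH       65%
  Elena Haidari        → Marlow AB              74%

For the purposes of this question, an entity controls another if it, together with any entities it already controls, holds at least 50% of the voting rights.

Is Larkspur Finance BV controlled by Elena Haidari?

Yes

Elena holds 74% of Marlow, so Elena controls Marlow.
Elena and Marlow together hold 54% + 20% = 74% of Larkspur, so Elena controls Larkspur.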